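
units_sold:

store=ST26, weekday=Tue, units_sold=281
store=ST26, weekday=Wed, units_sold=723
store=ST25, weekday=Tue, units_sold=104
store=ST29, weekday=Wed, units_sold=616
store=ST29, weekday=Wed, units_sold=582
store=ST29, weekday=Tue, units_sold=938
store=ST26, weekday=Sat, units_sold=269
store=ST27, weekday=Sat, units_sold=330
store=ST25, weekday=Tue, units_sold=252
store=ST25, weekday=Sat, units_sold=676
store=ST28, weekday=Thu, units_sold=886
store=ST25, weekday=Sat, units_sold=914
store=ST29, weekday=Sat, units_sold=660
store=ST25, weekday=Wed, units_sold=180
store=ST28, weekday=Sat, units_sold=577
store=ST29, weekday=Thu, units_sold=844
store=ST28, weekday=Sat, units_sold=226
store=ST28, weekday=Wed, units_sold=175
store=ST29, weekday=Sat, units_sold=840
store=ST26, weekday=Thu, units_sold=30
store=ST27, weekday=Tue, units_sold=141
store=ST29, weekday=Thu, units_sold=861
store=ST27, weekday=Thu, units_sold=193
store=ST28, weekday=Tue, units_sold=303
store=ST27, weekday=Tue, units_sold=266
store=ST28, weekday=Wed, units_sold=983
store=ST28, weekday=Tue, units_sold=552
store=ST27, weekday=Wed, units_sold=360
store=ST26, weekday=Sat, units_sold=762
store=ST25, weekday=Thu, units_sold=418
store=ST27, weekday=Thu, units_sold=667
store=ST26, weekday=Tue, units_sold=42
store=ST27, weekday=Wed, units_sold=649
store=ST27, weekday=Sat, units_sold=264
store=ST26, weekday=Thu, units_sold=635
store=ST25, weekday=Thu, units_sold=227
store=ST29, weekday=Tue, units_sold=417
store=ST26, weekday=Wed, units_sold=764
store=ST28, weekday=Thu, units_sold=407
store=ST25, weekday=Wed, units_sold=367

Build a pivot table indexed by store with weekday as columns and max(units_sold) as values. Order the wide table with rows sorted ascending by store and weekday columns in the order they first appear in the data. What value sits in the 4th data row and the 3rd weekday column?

577

With rows sorted ascending by store, row 4 is store=ST28. weekday columns in first-appearance order: Tue, Wed, Sat, Thu; column 3 is Sat.
Long rows with store=ST28, weekday=Sat: max(577, 226) = 577.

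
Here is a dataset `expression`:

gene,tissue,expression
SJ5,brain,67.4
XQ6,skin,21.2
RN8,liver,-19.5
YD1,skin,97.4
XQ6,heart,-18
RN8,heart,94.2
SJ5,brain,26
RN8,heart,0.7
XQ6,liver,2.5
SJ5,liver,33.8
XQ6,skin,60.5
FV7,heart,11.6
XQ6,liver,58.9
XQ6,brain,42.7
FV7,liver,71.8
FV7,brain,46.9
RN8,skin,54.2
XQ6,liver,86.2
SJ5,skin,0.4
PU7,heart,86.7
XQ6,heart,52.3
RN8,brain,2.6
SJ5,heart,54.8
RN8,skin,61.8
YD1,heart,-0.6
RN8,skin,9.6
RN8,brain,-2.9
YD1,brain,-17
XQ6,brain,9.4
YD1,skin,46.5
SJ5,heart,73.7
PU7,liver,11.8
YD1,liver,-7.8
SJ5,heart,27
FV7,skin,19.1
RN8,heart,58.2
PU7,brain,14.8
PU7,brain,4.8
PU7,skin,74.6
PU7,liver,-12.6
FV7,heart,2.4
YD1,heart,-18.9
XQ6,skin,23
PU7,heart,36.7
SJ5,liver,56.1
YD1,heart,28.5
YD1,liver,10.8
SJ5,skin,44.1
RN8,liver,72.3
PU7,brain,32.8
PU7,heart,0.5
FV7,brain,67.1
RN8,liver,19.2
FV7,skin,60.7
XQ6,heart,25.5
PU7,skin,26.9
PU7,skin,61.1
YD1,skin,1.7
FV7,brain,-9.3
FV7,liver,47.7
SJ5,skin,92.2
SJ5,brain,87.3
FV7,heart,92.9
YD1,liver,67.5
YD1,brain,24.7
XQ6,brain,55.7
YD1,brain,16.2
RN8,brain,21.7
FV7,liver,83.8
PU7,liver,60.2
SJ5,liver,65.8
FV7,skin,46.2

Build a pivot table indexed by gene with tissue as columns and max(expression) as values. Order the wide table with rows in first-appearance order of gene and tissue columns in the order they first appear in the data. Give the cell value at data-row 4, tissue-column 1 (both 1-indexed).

24.7

With rows in first-appearance order of gene, row 4 is gene=YD1. tissue columns in first-appearance order: brain, skin, liver, heart; column 1 is brain.
Long rows with gene=YD1, tissue=brain: max(-17, 24.7, 16.2) = 24.7.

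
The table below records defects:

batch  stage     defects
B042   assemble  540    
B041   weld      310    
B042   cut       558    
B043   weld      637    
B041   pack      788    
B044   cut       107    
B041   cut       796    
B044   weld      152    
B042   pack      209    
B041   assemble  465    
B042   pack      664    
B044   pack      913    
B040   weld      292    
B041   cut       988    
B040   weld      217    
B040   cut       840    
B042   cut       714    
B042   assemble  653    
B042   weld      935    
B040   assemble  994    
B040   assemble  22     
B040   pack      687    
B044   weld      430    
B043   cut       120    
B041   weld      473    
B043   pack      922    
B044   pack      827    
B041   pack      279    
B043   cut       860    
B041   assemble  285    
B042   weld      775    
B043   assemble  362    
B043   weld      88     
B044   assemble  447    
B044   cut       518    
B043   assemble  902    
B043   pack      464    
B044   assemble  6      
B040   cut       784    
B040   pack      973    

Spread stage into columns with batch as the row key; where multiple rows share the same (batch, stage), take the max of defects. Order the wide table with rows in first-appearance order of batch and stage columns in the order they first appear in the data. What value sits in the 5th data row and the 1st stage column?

994

With rows in first-appearance order of batch, row 5 is batch=B040. stage columns in first-appearance order: assemble, weld, cut, pack; column 1 is assemble.
Long rows with batch=B040, stage=assemble: max(994, 22) = 994.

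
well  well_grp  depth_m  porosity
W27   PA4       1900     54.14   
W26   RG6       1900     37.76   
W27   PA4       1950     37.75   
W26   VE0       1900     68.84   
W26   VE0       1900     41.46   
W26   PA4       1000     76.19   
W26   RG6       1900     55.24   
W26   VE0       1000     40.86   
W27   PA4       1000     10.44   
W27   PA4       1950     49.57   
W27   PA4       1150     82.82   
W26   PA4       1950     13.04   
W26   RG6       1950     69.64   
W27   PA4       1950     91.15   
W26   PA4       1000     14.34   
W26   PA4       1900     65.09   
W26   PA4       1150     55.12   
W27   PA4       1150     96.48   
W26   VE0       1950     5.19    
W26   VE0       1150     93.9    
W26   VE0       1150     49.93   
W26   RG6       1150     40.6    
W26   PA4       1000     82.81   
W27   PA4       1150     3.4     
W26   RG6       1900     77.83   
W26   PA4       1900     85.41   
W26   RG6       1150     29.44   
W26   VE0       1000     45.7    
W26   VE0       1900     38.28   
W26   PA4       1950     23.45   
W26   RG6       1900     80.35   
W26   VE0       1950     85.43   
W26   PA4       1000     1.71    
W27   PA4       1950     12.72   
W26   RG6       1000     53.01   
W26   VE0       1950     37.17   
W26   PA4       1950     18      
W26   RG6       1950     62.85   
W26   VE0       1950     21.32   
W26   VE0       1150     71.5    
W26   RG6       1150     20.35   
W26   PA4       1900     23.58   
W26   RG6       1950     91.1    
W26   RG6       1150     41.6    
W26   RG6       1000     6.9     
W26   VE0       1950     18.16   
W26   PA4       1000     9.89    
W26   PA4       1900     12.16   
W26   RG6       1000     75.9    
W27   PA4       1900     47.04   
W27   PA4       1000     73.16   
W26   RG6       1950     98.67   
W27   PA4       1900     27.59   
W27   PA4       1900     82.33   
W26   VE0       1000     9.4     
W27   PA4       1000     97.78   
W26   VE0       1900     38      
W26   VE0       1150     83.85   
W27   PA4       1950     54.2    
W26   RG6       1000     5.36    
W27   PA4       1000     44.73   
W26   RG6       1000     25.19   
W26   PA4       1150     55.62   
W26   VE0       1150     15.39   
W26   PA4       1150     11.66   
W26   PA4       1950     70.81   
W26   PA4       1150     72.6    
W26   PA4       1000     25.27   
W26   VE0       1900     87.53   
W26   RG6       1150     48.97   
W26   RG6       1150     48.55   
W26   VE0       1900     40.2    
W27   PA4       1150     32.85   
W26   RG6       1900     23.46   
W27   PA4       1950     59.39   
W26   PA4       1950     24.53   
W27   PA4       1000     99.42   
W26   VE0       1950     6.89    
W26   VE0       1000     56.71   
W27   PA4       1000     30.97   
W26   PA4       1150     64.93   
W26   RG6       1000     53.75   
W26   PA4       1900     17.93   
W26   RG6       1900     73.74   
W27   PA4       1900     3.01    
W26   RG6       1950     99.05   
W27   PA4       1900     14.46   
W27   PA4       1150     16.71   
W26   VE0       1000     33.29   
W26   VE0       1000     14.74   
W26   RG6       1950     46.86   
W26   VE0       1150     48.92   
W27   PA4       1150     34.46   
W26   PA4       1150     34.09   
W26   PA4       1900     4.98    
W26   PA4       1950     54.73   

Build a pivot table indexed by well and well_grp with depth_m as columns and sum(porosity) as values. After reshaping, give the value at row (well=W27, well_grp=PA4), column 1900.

228.57

Rows with well=W27, well_grp=PA4 and depth_m=1900: porosity values are 54.14, 47.04, 27.59, 82.33, 3.01, 14.46.
54.14 + 47.04 + 27.59 + 82.33 + 3.01 + 14.46 = 228.57.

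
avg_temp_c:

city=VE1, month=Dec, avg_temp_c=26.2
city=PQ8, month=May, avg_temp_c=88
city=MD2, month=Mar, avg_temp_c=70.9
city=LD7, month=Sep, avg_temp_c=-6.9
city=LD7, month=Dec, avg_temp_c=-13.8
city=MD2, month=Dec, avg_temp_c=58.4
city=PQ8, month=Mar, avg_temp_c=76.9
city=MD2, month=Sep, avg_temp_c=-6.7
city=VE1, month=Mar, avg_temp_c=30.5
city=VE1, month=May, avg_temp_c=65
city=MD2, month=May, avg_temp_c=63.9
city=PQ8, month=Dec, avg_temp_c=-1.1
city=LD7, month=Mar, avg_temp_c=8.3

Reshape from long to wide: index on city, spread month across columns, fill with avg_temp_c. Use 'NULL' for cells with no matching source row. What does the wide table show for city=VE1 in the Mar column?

The long row with city=VE1, month=Mar has avg_temp_c=30.5.

30.5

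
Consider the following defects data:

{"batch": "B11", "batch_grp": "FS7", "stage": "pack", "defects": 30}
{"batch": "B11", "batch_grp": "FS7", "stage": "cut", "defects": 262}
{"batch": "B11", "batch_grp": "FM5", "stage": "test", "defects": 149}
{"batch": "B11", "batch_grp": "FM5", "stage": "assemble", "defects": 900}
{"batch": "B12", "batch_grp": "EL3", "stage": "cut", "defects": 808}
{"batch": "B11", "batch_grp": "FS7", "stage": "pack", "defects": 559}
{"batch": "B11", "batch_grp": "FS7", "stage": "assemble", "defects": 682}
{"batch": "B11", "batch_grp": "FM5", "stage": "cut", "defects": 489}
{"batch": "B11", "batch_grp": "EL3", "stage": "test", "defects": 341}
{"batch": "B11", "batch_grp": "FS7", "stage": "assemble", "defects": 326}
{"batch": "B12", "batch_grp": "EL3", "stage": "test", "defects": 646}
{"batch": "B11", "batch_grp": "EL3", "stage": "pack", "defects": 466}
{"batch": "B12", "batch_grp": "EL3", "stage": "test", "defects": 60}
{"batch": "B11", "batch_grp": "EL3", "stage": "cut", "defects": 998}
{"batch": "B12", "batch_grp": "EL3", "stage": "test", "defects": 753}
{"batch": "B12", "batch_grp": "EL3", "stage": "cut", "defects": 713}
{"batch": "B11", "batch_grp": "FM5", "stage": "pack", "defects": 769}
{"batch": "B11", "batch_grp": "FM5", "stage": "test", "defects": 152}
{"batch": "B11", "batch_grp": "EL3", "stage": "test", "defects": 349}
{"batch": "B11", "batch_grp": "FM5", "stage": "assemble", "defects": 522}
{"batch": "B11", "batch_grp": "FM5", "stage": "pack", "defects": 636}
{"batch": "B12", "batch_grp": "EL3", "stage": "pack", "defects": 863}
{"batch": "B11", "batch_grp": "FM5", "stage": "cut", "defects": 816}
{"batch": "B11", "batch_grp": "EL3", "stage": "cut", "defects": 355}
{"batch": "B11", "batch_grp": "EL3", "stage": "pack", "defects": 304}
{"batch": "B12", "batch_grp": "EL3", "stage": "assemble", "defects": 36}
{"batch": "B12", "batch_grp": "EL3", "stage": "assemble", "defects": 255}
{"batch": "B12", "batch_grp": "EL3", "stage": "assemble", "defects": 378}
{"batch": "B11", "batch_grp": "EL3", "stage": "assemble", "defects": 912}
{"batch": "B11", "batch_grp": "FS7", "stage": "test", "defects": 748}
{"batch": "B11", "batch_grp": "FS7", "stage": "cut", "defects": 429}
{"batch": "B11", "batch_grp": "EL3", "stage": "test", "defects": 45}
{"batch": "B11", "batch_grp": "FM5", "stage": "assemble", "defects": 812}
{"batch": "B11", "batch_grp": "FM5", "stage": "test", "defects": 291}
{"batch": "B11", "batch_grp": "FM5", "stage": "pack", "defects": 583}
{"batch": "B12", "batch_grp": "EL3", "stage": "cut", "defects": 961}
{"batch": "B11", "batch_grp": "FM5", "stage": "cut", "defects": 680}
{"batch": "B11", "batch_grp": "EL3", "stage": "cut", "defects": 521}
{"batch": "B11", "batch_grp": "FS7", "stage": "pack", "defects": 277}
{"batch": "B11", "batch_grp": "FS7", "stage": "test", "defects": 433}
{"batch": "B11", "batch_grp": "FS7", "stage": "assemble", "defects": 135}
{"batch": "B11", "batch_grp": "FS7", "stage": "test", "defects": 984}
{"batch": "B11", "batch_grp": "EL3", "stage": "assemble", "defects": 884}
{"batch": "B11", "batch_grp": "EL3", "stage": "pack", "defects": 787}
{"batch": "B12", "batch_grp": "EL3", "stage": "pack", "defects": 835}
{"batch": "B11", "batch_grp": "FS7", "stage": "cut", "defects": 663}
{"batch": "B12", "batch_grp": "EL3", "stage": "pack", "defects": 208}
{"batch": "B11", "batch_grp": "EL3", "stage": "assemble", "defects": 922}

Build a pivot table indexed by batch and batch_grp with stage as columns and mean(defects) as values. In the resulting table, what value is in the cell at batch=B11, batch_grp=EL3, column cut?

Rows with batch=B11, batch_grp=EL3 and stage=cut: defects values are 998, 355, 521.
(998 + 355 + 521) / 3 = 624.67.

624.67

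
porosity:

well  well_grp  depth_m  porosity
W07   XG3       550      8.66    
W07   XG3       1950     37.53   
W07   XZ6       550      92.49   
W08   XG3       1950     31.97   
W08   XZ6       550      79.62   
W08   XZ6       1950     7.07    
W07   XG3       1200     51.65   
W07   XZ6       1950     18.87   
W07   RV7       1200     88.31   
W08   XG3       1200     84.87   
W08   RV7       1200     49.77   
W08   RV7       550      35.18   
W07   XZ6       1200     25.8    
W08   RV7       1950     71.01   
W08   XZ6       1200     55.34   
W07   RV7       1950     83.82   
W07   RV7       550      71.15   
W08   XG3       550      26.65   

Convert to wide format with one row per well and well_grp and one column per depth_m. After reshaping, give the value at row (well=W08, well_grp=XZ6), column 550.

Wide layout: rows indexed by well and well_grp, columns are the 3 distinct depth_m values (550, 1950, 1200).
Cell (well=W08, well_grp=XZ6, depth_m=550) draws from the long row where well=W08, well_grp=XZ6 and depth_m=550, which has porosity=79.62.

79.62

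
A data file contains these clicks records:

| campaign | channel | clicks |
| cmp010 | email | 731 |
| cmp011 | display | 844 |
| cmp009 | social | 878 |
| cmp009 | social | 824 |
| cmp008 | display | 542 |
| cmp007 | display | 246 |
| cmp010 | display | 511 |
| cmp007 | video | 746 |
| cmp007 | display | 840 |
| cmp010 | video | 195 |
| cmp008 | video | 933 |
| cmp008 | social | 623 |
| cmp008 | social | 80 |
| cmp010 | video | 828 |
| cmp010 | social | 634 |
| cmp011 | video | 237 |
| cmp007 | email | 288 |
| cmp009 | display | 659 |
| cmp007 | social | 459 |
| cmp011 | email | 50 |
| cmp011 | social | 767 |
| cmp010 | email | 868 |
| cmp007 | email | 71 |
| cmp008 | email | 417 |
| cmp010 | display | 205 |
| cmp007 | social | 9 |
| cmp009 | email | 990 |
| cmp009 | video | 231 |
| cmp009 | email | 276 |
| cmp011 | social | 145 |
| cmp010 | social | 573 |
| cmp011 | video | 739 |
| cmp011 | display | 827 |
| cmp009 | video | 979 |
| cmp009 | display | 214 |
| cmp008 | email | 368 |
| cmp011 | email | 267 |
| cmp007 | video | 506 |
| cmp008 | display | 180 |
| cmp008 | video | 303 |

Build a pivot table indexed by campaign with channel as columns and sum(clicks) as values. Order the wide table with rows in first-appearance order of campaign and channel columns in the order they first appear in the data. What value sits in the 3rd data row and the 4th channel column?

1210

With rows in first-appearance order of campaign, row 3 is campaign=cmp009. channel columns in first-appearance order: email, display, social, video; column 4 is video.
Long rows with campaign=cmp009, channel=video: 231 + 979 = 1210.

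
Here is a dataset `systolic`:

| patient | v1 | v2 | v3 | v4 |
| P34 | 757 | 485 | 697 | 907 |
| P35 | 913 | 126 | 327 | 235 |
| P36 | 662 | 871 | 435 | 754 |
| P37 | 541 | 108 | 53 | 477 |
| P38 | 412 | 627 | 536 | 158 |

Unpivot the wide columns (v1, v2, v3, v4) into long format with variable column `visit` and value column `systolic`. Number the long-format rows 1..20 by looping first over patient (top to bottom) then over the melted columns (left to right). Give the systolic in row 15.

53

20 rows total (5 × 4). Row 15: index ⌊(15-1)/4⌋ = 3 into patient → P37; (15-1) mod 4 = 2 into the melted columns → v3.
So row 15 is (P37, v3, 53); systolic = 53.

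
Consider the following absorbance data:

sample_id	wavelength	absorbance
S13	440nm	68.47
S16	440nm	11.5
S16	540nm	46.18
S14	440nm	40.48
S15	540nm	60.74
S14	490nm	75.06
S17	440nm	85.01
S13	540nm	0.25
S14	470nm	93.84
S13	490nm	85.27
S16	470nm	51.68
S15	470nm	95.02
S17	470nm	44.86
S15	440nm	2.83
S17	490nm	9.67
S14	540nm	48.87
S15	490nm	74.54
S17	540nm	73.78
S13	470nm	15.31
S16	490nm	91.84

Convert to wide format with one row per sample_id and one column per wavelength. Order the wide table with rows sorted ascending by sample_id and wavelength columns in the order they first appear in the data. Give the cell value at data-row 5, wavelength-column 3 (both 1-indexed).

9.67

With rows sorted ascending by sample_id, row 5 is sample_id=S17. wavelength columns in first-appearance order: 440nm, 540nm, 490nm, 470nm; column 3 is 490nm.
Long rows with sample_id=S17, wavelength=490nm: absorbance = 9.67.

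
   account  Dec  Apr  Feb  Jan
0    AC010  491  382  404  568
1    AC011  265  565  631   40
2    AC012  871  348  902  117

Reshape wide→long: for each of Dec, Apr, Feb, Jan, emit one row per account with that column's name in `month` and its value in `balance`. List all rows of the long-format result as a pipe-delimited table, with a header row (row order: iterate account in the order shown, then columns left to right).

| account | month | balance |
| AC010 | Dec | 491 |
| AC010 | Apr | 382 |
| AC010 | Feb | 404 |
| AC010 | Jan | 568 |
| AC011 | Dec | 265 |
| AC011 | Apr | 565 |
| AC011 | Feb | 631 |
| AC011 | Jan | 40 |
| AC012 | Dec | 871 |
| AC012 | Apr | 348 |
| AC012 | Feb | 902 |
| AC012 | Jan | 117 |

Each (account, column) pair becomes one row: 3 × 4 = 12 rows.
For example, (AC010, Dec) → balance=491.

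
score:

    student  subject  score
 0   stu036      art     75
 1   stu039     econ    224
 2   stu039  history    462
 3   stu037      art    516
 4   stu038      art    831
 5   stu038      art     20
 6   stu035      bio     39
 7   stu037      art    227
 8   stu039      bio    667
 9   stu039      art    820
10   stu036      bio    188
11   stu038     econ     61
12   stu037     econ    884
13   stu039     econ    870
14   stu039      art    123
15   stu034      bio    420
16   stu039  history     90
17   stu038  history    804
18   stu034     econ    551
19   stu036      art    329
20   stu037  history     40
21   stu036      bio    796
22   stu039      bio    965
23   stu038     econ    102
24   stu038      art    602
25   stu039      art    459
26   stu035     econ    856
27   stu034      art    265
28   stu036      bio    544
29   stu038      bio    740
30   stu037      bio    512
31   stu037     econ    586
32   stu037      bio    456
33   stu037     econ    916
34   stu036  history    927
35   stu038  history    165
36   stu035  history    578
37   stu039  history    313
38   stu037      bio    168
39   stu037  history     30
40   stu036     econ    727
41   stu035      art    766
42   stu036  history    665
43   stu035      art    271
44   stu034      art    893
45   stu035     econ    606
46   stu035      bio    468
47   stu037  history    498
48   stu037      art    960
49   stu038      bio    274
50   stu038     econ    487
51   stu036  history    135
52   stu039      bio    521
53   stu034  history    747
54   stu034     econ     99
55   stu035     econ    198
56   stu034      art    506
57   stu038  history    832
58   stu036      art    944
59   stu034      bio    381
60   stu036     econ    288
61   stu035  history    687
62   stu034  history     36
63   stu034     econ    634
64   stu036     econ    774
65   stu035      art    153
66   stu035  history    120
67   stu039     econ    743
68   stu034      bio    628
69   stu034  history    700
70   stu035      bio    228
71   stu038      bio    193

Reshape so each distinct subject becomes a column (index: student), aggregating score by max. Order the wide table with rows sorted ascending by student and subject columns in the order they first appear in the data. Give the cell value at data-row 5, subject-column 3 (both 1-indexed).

With rows sorted ascending by student, row 5 is student=stu038. subject columns in first-appearance order: art, econ, history, bio; column 3 is history.
Long rows with student=stu038, subject=history: max(804, 165, 832) = 832.

832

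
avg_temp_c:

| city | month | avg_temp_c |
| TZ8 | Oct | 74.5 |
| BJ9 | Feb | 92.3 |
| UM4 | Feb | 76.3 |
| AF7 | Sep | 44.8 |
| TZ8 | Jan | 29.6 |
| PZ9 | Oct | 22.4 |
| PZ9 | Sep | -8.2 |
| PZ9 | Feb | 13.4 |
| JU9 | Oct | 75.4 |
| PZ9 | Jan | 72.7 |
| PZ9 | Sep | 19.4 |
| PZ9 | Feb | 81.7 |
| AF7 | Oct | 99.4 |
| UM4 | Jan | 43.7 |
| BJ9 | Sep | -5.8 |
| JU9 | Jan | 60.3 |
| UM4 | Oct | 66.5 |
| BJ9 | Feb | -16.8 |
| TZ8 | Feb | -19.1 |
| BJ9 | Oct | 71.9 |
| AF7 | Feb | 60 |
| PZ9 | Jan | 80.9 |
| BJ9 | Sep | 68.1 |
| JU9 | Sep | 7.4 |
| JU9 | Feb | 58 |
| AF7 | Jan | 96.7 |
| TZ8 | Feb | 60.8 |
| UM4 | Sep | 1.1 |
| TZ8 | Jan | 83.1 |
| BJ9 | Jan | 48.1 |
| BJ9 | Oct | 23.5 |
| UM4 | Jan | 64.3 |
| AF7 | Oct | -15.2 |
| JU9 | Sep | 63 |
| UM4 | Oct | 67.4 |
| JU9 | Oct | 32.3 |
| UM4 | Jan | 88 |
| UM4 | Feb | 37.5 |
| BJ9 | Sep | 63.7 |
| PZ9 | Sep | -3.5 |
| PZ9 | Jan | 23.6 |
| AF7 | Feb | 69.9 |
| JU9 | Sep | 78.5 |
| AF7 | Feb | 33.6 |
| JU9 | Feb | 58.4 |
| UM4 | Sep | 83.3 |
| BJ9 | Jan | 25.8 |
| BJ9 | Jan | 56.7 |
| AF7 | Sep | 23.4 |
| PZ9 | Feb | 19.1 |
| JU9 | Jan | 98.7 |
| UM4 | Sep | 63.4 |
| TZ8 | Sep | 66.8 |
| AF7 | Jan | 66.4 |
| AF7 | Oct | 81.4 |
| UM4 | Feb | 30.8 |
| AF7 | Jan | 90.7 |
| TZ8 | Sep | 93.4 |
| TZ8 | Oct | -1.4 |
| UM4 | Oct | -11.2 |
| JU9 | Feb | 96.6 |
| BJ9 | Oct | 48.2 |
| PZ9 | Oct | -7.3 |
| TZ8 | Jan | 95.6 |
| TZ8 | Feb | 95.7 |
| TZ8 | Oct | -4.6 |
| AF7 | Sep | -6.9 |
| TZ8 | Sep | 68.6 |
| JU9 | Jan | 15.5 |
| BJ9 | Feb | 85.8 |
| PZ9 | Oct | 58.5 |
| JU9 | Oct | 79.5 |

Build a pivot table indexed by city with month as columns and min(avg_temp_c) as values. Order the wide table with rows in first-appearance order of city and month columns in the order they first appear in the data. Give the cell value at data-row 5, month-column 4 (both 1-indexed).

With rows in first-appearance order of city, row 5 is city=PZ9. month columns in first-appearance order: Oct, Feb, Sep, Jan; column 4 is Jan.
Long rows with city=PZ9, month=Jan: min(72.7, 80.9, 23.6) = 23.6.

23.6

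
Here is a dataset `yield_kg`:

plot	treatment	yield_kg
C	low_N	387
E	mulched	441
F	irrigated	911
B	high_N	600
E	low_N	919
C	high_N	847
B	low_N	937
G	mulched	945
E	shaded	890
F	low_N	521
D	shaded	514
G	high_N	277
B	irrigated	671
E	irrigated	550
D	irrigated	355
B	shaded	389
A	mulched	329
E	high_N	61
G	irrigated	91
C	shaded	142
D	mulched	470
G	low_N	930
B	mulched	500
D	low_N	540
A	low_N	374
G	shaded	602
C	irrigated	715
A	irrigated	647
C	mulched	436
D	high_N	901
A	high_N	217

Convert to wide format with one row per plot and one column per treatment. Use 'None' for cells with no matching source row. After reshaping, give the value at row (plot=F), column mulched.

None

No long-format row has plot=F and treatment=mulched, so the cell is None.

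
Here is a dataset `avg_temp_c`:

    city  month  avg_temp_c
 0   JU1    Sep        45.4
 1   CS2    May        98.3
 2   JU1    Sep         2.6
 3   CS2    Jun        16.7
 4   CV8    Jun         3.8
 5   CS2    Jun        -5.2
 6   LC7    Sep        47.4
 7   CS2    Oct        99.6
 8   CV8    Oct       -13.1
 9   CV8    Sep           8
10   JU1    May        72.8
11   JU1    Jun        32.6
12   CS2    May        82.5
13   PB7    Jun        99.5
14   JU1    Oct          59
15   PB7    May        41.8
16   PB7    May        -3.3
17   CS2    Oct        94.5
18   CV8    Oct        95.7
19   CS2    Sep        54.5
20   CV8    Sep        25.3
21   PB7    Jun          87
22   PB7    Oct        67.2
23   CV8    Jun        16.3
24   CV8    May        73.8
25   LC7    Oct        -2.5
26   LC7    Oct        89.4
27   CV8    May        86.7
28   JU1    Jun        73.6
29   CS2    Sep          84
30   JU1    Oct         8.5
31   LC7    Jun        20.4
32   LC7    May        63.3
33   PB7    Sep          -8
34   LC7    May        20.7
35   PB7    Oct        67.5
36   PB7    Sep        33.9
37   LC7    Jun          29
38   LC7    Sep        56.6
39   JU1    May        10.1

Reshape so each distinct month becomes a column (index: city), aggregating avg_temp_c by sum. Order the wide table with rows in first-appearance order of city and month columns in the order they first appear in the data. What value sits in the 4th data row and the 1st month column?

With rows in first-appearance order of city, row 4 is city=LC7. month columns in first-appearance order: Sep, May, Jun, Oct; column 1 is Sep.
Long rows with city=LC7, month=Sep: 47.4 + 56.6 = 104.

104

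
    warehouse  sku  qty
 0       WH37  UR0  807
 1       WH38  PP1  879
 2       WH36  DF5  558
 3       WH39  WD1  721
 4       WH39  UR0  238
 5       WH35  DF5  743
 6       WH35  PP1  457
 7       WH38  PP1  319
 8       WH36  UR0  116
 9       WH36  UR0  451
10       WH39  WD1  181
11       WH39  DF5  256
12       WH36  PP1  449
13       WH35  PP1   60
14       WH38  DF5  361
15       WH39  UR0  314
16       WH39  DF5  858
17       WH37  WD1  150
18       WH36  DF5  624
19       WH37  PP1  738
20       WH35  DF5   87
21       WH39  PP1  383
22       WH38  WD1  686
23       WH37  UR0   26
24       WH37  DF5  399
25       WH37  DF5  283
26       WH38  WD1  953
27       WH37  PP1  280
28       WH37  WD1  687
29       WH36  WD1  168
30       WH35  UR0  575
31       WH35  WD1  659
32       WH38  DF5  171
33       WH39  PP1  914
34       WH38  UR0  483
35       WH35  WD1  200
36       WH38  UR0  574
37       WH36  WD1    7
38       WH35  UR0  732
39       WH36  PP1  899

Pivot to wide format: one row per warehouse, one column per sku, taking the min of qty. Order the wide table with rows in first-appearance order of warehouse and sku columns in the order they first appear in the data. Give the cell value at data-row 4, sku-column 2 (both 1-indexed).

383

With rows in first-appearance order of warehouse, row 4 is warehouse=WH39. sku columns in first-appearance order: UR0, PP1, DF5, WD1; column 2 is PP1.
Long rows with warehouse=WH39, sku=PP1: min(383, 914) = 383.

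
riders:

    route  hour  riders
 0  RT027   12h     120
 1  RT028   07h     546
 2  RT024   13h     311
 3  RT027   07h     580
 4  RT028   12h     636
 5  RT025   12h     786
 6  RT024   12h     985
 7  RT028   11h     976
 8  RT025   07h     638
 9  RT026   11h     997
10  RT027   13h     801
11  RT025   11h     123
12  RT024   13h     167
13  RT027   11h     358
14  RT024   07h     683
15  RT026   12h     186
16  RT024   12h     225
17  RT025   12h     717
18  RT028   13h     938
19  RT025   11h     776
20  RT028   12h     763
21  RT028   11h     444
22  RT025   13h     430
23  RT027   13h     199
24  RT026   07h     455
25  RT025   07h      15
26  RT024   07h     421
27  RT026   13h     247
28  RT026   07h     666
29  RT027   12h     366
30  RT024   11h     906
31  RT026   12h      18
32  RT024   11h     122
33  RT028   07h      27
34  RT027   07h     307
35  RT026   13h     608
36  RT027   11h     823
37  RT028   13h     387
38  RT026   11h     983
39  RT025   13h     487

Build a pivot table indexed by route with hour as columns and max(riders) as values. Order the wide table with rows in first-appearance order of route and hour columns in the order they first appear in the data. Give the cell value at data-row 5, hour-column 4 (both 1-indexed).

With rows in first-appearance order of route, row 5 is route=RT026. hour columns in first-appearance order: 12h, 07h, 13h, 11h; column 4 is 11h.
Long rows with route=RT026, hour=11h: max(997, 983) = 997.

997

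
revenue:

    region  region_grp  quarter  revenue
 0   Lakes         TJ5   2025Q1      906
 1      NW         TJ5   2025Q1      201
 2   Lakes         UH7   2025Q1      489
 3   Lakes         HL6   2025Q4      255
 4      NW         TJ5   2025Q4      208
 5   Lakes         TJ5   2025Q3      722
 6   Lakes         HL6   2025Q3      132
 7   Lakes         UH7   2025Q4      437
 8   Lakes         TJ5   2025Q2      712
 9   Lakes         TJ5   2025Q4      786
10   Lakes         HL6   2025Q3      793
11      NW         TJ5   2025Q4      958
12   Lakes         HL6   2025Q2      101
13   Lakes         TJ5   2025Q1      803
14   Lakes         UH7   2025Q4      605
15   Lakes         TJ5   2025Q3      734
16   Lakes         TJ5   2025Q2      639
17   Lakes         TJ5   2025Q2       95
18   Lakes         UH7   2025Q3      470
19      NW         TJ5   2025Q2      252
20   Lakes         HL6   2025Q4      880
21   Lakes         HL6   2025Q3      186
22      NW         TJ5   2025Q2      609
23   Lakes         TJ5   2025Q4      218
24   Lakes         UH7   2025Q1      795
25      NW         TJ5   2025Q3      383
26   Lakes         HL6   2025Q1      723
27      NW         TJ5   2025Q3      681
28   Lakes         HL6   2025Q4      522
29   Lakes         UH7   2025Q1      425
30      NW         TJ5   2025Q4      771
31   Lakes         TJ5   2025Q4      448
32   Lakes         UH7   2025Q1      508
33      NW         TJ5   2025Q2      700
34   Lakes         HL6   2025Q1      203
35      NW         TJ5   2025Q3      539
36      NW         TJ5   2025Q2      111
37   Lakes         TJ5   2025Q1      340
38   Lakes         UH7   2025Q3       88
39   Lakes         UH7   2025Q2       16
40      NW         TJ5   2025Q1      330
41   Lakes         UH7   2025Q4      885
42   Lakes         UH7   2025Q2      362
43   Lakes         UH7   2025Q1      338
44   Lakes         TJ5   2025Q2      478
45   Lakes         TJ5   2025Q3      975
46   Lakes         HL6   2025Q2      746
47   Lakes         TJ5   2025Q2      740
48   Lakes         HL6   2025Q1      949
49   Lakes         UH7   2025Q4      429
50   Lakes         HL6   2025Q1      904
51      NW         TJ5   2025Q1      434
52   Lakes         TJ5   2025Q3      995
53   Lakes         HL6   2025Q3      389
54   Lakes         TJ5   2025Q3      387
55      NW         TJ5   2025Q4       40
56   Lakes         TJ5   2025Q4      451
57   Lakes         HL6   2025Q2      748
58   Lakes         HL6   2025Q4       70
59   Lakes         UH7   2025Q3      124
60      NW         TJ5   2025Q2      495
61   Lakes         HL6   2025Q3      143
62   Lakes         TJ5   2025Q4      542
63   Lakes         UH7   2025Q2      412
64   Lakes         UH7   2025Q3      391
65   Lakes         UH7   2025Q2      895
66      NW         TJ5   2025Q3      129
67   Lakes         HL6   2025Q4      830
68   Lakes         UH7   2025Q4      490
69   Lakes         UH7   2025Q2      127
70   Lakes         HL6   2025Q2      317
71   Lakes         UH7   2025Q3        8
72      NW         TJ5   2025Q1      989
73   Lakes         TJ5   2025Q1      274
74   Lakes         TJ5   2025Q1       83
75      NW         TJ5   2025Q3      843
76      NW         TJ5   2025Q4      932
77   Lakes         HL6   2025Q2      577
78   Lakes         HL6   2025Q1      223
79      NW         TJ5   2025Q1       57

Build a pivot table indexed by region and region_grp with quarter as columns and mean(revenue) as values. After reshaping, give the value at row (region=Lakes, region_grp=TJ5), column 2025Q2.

532.80

Rows with region=Lakes, region_grp=TJ5 and quarter=2025Q2: revenue values are 712, 639, 95, 478, 740.
(712 + 639 + 95 + 478 + 740) / 5 = 532.80.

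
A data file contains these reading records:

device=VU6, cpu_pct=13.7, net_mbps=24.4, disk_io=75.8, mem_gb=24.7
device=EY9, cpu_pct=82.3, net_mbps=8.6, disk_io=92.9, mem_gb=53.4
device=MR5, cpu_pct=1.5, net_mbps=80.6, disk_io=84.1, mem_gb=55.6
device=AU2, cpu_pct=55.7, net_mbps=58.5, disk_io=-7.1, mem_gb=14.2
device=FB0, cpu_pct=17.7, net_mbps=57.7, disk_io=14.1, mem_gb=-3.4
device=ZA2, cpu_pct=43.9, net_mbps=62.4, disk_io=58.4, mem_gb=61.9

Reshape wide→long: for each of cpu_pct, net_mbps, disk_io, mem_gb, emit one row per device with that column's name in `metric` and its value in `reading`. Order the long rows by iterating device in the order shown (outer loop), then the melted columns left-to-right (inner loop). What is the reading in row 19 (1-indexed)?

14.1

24 rows total (6 × 4). Row 19: index ⌊(19-1)/4⌋ = 4 into device → FB0; (19-1) mod 4 = 2 into the melted columns → disk_io.
So row 19 is (FB0, disk_io, 14.1); reading = 14.1.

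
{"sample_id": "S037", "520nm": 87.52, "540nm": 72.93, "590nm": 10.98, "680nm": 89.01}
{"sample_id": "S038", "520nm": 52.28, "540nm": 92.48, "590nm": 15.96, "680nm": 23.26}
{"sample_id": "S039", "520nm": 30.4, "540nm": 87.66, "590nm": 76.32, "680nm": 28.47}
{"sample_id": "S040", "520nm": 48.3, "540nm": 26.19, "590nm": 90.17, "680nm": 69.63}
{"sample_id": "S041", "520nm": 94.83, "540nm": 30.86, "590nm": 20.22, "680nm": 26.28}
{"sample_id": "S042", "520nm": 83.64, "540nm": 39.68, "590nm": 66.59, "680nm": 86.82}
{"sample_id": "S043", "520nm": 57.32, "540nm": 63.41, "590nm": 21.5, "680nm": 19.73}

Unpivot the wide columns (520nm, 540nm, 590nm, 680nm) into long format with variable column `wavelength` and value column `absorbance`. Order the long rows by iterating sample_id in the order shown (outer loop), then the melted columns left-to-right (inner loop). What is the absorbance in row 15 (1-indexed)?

90.17

28 rows total (7 × 4). Row 15: index ⌊(15-1)/4⌋ = 3 into sample_id → S040; (15-1) mod 4 = 2 into the melted columns → 590nm.
So row 15 is (S040, 590nm, 90.17); absorbance = 90.17.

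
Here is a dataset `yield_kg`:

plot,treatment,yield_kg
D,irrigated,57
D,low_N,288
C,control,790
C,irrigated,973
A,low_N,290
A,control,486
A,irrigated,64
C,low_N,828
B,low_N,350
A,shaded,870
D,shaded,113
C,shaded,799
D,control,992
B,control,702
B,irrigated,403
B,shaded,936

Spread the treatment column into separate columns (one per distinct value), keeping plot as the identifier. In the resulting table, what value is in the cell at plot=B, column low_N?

Wide layout: rows indexed by plot, columns are the 4 distinct treatment values (irrigated, low_N, control, shaded).
Cell (plot=B, treatment=low_N) draws from the long row where plot=B and treatment=low_N, which has yield_kg=350.

350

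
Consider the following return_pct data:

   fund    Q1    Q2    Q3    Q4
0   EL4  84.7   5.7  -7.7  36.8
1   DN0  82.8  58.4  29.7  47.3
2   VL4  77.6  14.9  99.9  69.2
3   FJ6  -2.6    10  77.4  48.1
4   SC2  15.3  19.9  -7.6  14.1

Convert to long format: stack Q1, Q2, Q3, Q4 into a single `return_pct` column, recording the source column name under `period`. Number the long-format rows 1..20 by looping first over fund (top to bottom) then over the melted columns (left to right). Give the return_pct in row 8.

47.3

20 rows total (5 × 4). Row 8: index ⌊(8-1)/4⌋ = 1 into fund → DN0; (8-1) mod 4 = 3 into the melted columns → Q4.
So row 8 is (DN0, Q4, 47.3); return_pct = 47.3.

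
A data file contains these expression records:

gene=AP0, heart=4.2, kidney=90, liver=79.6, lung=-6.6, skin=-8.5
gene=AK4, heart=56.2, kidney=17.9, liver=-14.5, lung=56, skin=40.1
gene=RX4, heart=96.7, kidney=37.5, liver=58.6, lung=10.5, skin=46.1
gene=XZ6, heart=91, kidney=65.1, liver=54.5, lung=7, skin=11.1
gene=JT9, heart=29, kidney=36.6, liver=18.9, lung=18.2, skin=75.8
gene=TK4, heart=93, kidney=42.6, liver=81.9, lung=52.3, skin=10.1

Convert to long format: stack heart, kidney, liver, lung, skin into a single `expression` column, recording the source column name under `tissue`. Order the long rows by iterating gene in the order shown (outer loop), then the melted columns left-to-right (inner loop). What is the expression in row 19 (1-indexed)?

30 rows total (6 × 5). Row 19: index ⌊(19-1)/5⌋ = 3 into gene → XZ6; (19-1) mod 5 = 3 into the melted columns → lung.
So row 19 is (XZ6, lung, 7); expression = 7.

7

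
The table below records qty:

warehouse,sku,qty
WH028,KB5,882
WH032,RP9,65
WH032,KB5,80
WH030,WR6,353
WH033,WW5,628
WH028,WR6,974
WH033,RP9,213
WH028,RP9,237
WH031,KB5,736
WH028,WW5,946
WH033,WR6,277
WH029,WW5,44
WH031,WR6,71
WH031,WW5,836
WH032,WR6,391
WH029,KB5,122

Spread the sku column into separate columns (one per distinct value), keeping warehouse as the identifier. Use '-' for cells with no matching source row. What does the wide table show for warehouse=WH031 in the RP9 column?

-

No long-format row has warehouse=WH031 and sku=RP9, so the cell is -.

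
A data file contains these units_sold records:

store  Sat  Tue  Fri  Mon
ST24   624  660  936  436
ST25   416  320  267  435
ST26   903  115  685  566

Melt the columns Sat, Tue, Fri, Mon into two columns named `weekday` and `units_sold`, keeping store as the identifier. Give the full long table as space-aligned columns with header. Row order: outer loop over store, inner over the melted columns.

store  weekday  units_sold
ST24   Sat      624       
ST24   Tue      660       
ST24   Fri      936       
ST24   Mon      436       
ST25   Sat      416       
ST25   Tue      320       
ST25   Fri      267       
ST25   Mon      435       
ST26   Sat      903       
ST26   Tue      115       
ST26   Fri      685       
ST26   Mon      566       

Each (store, column) pair becomes one row: 3 × 4 = 12 rows.
For example, (ST24, Sat) → units_sold=624.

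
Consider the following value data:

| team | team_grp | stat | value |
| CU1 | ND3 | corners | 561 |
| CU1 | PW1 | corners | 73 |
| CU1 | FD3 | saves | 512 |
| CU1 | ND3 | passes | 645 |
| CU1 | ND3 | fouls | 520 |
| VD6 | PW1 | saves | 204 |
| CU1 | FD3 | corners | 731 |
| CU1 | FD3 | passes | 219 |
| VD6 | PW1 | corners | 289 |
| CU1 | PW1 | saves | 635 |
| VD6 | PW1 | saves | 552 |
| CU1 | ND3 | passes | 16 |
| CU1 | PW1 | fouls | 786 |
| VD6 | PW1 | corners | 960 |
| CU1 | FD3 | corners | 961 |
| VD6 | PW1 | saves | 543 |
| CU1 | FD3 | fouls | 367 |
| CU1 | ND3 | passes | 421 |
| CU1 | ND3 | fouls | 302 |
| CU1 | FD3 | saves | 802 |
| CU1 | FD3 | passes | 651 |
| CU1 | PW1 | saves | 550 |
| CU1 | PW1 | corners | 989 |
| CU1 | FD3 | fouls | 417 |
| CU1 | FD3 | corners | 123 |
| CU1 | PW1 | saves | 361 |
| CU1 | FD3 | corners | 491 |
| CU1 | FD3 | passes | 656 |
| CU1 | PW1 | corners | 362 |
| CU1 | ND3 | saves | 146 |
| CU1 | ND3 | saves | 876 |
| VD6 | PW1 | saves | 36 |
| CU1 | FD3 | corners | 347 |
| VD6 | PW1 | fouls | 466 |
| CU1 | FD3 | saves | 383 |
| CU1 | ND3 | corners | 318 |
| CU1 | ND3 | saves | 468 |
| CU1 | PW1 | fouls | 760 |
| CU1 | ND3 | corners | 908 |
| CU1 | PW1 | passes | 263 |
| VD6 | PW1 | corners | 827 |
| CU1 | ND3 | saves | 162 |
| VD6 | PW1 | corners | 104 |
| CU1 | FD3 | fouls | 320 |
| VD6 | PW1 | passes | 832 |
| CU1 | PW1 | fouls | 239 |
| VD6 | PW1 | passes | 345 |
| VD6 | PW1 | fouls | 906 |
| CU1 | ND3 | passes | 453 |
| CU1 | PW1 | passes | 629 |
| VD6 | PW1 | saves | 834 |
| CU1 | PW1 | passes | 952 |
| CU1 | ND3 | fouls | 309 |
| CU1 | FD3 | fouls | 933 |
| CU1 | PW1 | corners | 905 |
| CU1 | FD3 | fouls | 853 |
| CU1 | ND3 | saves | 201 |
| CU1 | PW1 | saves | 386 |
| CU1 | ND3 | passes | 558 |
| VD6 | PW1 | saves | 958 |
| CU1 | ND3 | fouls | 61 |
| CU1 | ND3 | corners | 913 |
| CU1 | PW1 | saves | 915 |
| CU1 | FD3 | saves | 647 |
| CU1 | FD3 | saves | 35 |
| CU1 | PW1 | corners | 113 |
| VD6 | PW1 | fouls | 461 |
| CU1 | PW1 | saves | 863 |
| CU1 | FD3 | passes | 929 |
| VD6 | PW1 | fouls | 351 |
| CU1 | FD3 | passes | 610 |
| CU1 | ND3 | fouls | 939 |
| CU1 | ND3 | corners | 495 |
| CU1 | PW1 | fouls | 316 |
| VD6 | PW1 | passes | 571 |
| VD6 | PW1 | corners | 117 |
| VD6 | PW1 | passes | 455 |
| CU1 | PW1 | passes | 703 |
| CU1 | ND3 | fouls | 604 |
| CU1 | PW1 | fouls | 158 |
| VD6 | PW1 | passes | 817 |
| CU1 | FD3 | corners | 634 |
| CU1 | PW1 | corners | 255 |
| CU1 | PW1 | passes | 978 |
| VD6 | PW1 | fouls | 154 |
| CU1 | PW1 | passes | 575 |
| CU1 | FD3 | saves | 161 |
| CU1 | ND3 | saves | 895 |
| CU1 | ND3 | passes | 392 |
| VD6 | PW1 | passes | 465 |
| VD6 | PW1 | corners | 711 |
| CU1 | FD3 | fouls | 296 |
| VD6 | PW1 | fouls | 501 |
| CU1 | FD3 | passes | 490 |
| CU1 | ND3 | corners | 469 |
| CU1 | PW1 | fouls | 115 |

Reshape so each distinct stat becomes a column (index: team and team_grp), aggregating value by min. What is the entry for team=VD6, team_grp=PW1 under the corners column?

104

Rows with team=VD6, team_grp=PW1 and stat=corners: value values are 289, 960, 827, 104, 117, 711.
min(289, 960, 827, 104, 117, 711) = 104.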